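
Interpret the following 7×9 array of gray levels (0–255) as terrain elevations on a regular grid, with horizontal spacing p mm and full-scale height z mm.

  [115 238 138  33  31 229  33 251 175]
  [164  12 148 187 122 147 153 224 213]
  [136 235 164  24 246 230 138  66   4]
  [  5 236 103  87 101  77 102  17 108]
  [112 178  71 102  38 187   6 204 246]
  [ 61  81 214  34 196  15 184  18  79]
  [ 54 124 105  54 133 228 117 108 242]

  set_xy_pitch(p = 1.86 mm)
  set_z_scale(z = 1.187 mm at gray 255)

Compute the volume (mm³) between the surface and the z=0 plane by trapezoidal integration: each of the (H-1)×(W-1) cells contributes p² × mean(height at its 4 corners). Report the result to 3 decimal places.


height_mm = gray/255 × 1.187; cell vol = 1.86² × mean(4 corners)
unit = 1.86² × 1.187 / (4×255) = 0.00402602 mm³ per gray-sum
row 0: Σ corner-gray over 8 cells = 4559  → 18.3546
row 1: Σ corner-gray over 8 cells = 4709  → 18.9586
row 2: Σ corner-gray over 8 cells = 3905  → 15.7216
row 3: Σ corner-gray over 8 cells = 3489  → 14.0468
row 4: Σ corner-gray over 8 cells = 3554  → 14.3085
row 5: Σ corner-gray over 8 cells = 3658  → 14.7272
Σ rows: total corner-gray = 23874  → 96.1173 mm³

96.117


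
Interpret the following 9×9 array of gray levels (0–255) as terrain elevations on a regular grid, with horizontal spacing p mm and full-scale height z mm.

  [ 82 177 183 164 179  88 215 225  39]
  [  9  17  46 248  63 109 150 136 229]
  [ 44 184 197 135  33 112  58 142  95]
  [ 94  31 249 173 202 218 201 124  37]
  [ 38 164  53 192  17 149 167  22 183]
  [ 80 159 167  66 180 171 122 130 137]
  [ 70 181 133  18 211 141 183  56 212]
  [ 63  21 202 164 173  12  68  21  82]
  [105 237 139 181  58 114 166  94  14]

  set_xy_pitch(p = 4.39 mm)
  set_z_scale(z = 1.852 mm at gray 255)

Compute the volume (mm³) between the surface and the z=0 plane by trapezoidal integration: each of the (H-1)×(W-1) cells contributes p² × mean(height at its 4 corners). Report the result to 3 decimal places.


1123.596

height_mm = gray/255 × 1.852; cell vol = 4.39² × mean(4 corners)
unit = 4.39² × 1.852 / (4×255) = 0.0349921 mm³ per gray-sum
row 0: Σ corner-gray over 8 cells = 4359  → 152.5305
row 1: Σ corner-gray over 8 cells = 3637  → 127.2662
row 2: Σ corner-gray over 8 cells = 4388  → 153.5453
row 3: Σ corner-gray over 8 cells = 4276  → 149.6262
row 4: Σ corner-gray over 8 cells = 3956  → 138.4287
row 5: Σ corner-gray over 8 cells = 4335  → 151.6907
row 6: Σ corner-gray over 8 cells = 3595  → 125.7966
row 7: Σ corner-gray over 8 cells = 3564  → 124.7118
Σ rows: total corner-gray = 32110  → 1123.5959 mm³


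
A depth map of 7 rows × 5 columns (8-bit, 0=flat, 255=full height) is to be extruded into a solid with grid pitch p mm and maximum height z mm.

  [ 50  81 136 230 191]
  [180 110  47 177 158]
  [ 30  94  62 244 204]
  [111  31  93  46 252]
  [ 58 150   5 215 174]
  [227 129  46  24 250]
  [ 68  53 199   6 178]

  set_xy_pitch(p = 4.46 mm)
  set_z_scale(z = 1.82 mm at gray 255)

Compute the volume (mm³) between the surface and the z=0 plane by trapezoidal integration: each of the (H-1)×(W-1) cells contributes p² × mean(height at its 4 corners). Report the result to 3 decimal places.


393.154

height_mm = gray/255 × 1.82; cell vol = 4.46² × mean(4 corners)
unit = 4.46² × 1.82 / (4×255) = 0.0354929 mm³ per gray-sum
row 0: Σ corner-gray over 4 cells = 2141  → 75.9902
row 1: Σ corner-gray over 4 cells = 2040  → 72.4054
row 2: Σ corner-gray over 4 cells = 1737  → 61.6511
row 3: Σ corner-gray over 4 cells = 1675  → 59.4505
row 4: Σ corner-gray over 4 cells = 1847  → 65.5553
row 5: Σ corner-gray over 4 cells = 1637  → 58.1018
Σ rows: total corner-gray = 11077  → 393.1544 mm³


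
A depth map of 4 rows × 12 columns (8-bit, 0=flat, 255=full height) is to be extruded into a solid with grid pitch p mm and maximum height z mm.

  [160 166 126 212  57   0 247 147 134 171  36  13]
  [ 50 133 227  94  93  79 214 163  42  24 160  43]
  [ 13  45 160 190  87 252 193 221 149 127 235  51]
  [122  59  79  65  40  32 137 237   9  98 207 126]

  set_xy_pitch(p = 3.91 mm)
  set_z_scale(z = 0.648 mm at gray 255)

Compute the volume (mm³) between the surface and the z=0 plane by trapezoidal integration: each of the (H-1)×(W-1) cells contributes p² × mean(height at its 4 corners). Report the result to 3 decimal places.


height_mm = gray/255 × 0.648; cell vol = 3.91² × mean(4 corners)
unit = 3.91² × 0.648 / (4×255) = 0.00971244 mm³ per gray-sum
row 0: Σ corner-gray over 11 cells = 5316  → 51.6313
row 1: Σ corner-gray over 11 cells = 5933  → 57.6239
row 2: Σ corner-gray over 11 cells = 5556  → 53.9623
Σ rows: total corner-gray = 16805  → 163.2176 mm³

163.218


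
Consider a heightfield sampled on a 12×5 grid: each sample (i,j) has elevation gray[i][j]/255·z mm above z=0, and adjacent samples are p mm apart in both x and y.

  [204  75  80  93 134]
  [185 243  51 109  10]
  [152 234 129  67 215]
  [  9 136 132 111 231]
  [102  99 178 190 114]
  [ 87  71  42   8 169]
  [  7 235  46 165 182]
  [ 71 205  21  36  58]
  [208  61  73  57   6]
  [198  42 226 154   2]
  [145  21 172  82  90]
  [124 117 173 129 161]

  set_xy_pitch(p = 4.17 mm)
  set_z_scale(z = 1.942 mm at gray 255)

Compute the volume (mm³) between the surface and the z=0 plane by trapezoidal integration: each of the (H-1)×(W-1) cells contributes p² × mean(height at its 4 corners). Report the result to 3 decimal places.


height_mm = gray/255 × 1.942; cell vol = 4.17² × mean(4 corners)
unit = 4.17² × 1.942 / (4×255) = 0.0331071 mm³ per gray-sum
row 0: Σ corner-gray over 4 cells = 1835  → 60.7515
row 1: Σ corner-gray over 4 cells = 2228  → 73.7626
row 2: Σ corner-gray over 4 cells = 2225  → 73.6633
row 3: Σ corner-gray over 4 cells = 2148  → 71.1141
row 4: Σ corner-gray over 4 cells = 1648  → 54.5605
row 5: Σ corner-gray over 4 cells = 1579  → 52.2761
row 6: Σ corner-gray over 4 cells = 1734  → 57.4077
row 7: Σ corner-gray over 4 cells = 1249  → 41.3508
row 8: Σ corner-gray over 4 cells = 1640  → 54.2956
row 9: Σ corner-gray over 4 cells = 1829  → 60.5529
row 10: Σ corner-gray over 4 cells = 1908  → 63.1684
Σ rows: total corner-gray = 20023  → 662.9035 mm³

662.903


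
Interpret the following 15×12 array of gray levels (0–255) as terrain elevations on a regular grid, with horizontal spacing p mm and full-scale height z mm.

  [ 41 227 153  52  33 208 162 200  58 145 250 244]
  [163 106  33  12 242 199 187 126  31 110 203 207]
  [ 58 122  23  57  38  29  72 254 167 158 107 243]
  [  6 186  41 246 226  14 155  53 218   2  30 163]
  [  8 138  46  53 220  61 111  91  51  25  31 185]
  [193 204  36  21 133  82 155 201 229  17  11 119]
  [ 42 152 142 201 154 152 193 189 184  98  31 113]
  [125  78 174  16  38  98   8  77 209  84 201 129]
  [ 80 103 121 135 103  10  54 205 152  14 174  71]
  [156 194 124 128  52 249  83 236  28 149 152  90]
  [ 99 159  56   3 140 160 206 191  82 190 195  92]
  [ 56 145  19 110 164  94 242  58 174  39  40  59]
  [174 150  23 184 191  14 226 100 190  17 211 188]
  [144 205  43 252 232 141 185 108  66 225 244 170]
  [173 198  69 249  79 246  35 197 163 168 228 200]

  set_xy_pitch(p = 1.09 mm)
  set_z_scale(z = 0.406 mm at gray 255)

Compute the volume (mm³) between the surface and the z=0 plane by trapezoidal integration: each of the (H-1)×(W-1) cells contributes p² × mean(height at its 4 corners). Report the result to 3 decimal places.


36.079

height_mm = gray/255 × 0.406; cell vol = 1.09² × mean(4 corners)
unit = 1.09² × 0.406 / (4×255) = 0.00047291 mm³ per gray-sum
row 0: Σ corner-gray over 11 cells = 6129  → 2.8985
row 1: Σ corner-gray over 11 cells = 5223  → 2.4700
row 2: Σ corner-gray over 11 cells = 4866  → 2.3012
row 3: Σ corner-gray over 11 cells = 4358  → 2.0609
row 4: Σ corner-gray over 11 cells = 4337  → 2.0510
row 5: Σ corner-gray over 11 cells = 5637  → 2.6658
row 6: Σ corner-gray over 11 cells = 5367  → 2.5381
row 7: Σ corner-gray over 11 cells = 4513  → 2.1342
row 8: Σ corner-gray over 11 cells = 5329  → 2.5201
row 9: Σ corner-gray over 11 cells = 5991  → 2.8332
row 10: Σ corner-gray over 11 cells = 5240  → 2.4781
row 11: Σ corner-gray over 11 cells = 5259  → 2.4870
row 12: Σ corner-gray over 11 cells = 6690  → 3.1638
row 13: Σ corner-gray over 11 cells = 7353  → 3.4773
Σ rows: total corner-gray = 76292  → 36.0793 mm³


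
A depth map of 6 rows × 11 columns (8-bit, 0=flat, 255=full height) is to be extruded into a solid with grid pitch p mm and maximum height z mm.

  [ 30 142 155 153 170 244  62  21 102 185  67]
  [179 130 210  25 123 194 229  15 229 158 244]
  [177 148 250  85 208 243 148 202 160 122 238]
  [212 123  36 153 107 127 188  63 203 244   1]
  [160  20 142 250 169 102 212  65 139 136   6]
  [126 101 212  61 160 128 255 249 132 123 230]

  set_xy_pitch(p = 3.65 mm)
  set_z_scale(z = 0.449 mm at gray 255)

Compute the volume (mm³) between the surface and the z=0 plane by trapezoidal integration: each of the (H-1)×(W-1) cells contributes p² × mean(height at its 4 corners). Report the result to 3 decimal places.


173.760

height_mm = gray/255 × 0.449; cell vol = 3.65² × mean(4 corners)
unit = 3.65² × 0.449 / (4×255) = 0.00586451 mm³ per gray-sum
row 0: Σ corner-gray over 10 cells = 5614  → 32.9234
row 1: Σ corner-gray over 10 cells = 6596  → 38.6823
row 2: Σ corner-gray over 10 cells = 6248  → 36.6415
row 3: Σ corner-gray over 10 cells = 5337  → 31.2989
row 4: Σ corner-gray over 10 cells = 5834  → 34.2136
Σ rows: total corner-gray = 29629  → 173.7596 mm³


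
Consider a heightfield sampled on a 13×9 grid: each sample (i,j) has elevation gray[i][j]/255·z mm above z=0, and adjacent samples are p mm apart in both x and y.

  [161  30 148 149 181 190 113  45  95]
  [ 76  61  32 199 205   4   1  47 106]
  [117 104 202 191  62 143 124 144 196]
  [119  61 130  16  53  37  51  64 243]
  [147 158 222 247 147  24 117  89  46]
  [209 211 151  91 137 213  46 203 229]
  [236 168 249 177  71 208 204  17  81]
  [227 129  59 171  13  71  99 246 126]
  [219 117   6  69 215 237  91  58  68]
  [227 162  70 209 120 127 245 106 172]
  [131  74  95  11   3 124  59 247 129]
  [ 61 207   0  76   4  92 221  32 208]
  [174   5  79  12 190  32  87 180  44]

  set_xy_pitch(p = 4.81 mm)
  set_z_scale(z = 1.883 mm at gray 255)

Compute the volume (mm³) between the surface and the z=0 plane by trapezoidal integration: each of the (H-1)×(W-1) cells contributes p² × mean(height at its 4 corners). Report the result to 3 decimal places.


1959.839

height_mm = gray/255 × 1.883; cell vol = 4.81² × mean(4 corners)
unit = 4.81² × 1.883 / (4×255) = 0.0427111 mm³ per gray-sum
row 0: Σ corner-gray over 8 cells = 3248  → 138.7255
row 1: Σ corner-gray over 8 cells = 3533  → 150.8982
row 2: Σ corner-gray over 8 cells = 3439  → 146.8833
row 3: Σ corner-gray over 8 cells = 3387  → 144.6623
row 4: Σ corner-gray over 8 cells = 4743  → 202.5785
row 5: Σ corner-gray over 8 cells = 5047  → 215.5627
row 6: Σ corner-gray over 8 cells = 4434  → 189.3808
row 7: Σ corner-gray over 8 cells = 3802  → 162.3874
row 8: Σ corner-gray over 8 cells = 4350  → 185.7931
row 9: Σ corner-gray over 8 cells = 3963  → 169.2639
row 10: Σ corner-gray over 8 cells = 3019  → 128.9447
row 11: Σ corner-gray over 8 cells = 2921  → 124.7590
Σ rows: total corner-gray = 45886  → 1959.8395 mm³


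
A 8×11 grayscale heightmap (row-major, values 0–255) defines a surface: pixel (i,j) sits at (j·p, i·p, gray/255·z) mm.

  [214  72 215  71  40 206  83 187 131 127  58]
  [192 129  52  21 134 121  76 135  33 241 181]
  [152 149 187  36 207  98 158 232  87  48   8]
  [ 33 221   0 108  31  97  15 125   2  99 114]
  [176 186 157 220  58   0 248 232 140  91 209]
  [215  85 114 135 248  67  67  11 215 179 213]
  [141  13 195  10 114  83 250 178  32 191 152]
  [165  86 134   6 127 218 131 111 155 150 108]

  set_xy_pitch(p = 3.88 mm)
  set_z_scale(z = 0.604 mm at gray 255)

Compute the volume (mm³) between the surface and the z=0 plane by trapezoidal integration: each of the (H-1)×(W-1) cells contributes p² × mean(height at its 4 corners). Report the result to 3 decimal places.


303.639

height_mm = gray/255 × 0.604; cell vol = 3.88² × mean(4 corners)
unit = 3.88² × 0.604 / (4×255) = 0.00891457 mm³ per gray-sum
row 0: Σ corner-gray over 10 cells = 4793  → 42.7275
row 1: Σ corner-gray over 10 cells = 4821  → 42.9771
row 2: Σ corner-gray over 10 cells = 4107  → 36.6121
row 3: Σ corner-gray over 10 cells = 4592  → 40.9357
row 4: Σ corner-gray over 10 cells = 5719  → 50.9824
row 5: Σ corner-gray over 10 cells = 5095  → 45.4197
row 6: Σ corner-gray over 10 cells = 4934  → 43.9845
Σ rows: total corner-gray = 34061  → 303.6390 mm³


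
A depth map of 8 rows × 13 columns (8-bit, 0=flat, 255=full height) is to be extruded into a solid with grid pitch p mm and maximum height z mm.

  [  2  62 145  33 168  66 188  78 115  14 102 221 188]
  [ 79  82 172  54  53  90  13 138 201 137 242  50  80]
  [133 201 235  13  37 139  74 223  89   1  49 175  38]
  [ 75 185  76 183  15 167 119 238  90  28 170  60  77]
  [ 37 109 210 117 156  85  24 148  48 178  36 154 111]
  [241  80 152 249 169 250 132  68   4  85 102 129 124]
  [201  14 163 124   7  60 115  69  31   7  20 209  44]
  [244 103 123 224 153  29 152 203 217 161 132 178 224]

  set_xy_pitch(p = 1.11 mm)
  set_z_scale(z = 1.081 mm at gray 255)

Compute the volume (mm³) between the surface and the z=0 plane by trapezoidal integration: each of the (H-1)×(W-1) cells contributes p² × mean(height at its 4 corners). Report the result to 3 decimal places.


height_mm = gray/255 × 1.081; cell vol = 1.11² × mean(4 corners)
unit = 1.11² × 1.081 / (4×255) = 0.00130578 mm³ per gray-sum
row 0: Σ corner-gray over 12 cells = 5197  → 6.7862
row 1: Σ corner-gray over 12 cells = 5266  → 6.8763
row 2: Σ corner-gray over 12 cells = 5457  → 7.1257
row 3: Σ corner-gray over 12 cells = 5492  → 7.1714
row 4: Σ corner-gray over 12 cells = 5883  → 7.6819
row 5: Σ corner-gray over 12 cells = 5088  → 6.6438
row 6: Σ corner-gray over 12 cells = 5701  → 7.4443
Σ rows: total corner-gray = 38084  → 49.7295 mm³

49.729


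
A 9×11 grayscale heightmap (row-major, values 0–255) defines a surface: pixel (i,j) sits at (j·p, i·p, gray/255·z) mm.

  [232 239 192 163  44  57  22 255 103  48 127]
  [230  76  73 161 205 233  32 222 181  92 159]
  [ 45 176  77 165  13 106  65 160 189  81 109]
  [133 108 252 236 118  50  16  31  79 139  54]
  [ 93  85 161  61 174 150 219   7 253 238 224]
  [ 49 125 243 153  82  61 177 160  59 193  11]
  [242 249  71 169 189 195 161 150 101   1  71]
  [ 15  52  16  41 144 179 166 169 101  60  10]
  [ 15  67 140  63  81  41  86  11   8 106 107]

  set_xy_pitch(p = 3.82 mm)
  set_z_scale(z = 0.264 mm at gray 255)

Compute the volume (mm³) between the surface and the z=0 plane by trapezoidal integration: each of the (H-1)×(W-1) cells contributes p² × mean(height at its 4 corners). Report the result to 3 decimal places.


height_mm = gray/255 × 0.264; cell vol = 3.82² × mean(4 corners)
unit = 3.82² × 0.264 / (4×255) = 0.00377686 mm³ per gray-sum
row 0: Σ corner-gray over 10 cells = 5544  → 20.9389
row 1: Σ corner-gray over 10 cells = 5157  → 19.4772
row 2: Σ corner-gray over 10 cells = 4463  → 16.8561
row 3: Σ corner-gray over 10 cells = 5258  → 19.8587
row 4: Σ corner-gray over 10 cells = 5579  → 21.0711
row 5: Σ corner-gray over 10 cells = 5451  → 20.5876
row 6: Σ corner-gray over 10 cells = 4766  → 18.0005
row 7: Σ corner-gray over 10 cells = 3209  → 12.1199
Σ rows: total corner-gray = 39427  → 148.9101 mm³

148.910


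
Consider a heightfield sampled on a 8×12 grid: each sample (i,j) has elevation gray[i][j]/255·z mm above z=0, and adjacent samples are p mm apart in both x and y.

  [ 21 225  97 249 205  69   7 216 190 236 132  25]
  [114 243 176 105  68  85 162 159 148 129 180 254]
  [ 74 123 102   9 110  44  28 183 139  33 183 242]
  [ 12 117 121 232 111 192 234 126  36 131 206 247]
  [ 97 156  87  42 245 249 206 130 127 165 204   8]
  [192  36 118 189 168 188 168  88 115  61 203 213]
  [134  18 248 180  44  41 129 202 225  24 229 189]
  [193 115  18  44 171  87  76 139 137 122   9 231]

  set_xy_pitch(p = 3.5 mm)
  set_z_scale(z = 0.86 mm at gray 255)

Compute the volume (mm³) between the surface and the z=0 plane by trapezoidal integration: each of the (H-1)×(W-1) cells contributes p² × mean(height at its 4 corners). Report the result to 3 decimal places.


432.865

height_mm = gray/255 × 0.86; cell vol = 3.5² × mean(4 corners)
unit = 3.5² × 0.86 / (4×255) = 0.0103284 mm³ per gray-sum
row 0: Σ corner-gray over 11 cells = 6576  → 67.9198
row 1: Σ corner-gray over 11 cells = 5502  → 56.8270
row 2: Σ corner-gray over 11 cells = 5495  → 56.7547
row 3: Σ corner-gray over 11 cells = 6598  → 68.1470
row 4: Σ corner-gray over 11 cells = 6400  → 66.1020
row 5: Σ corner-gray over 11 cells = 6076  → 62.7555
row 6: Σ corner-gray over 11 cells = 5263  → 54.3585
Σ rows: total corner-gray = 41910  → 432.8646 mm³


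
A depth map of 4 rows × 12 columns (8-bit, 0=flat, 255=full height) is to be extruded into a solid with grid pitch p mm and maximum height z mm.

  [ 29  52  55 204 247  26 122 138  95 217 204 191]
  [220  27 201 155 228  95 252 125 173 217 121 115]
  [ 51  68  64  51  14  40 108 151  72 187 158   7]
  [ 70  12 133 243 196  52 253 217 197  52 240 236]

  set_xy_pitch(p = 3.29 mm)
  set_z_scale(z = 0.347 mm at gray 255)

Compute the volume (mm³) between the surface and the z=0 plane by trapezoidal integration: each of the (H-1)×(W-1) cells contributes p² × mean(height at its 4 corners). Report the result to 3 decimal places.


63.520

height_mm = gray/255 × 0.347; cell vol = 3.29² × mean(4 corners)
unit = 3.29² × 0.347 / (4×255) = 0.00368232 mm³ per gray-sum
row 0: Σ corner-gray over 11 cells = 6463  → 23.7988
row 1: Σ corner-gray over 11 cells = 5407  → 19.9103
row 2: Σ corner-gray over 11 cells = 5380  → 19.8109
Σ rows: total corner-gray = 17250  → 63.5200 mm³


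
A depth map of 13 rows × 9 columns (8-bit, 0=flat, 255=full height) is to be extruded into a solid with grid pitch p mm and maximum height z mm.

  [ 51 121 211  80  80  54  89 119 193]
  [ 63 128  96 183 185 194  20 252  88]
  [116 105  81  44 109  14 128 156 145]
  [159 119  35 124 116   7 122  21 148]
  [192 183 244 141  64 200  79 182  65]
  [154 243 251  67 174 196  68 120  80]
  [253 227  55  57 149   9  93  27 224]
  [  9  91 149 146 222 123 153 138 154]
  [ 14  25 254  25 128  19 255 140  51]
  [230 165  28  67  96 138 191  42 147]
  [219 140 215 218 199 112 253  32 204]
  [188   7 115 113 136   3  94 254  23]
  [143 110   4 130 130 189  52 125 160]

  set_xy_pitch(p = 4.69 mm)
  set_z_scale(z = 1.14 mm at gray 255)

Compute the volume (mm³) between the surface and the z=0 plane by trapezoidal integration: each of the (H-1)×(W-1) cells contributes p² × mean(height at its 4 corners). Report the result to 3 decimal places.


1170.266

height_mm = gray/255 × 1.14; cell vol = 4.69² × mean(4 corners)
unit = 4.69² × 1.14 / (4×255) = 0.0245839 mm³ per gray-sum
row 0: Σ corner-gray over 8 cells = 4019  → 98.8026
row 1: Σ corner-gray over 8 cells = 3802  → 93.4679
row 2: Σ corner-gray over 8 cells = 2930  → 72.0308
row 3: Σ corner-gray over 8 cells = 3838  → 94.3529
row 4: Σ corner-gray over 8 cells = 4915  → 120.8298
row 5: Σ corner-gray over 8 cells = 4183  → 102.8344
row 6: Σ corner-gray over 8 cells = 3918  → 96.3196
row 7: Σ corner-gray over 8 cells = 3964  → 97.4505
row 8: Σ corner-gray over 8 cells = 3588  → 88.2069
row 9: Σ corner-gray over 8 cells = 4592  → 112.8892
row 10: Σ corner-gray over 8 cells = 4416  → 108.5624
row 11: Σ corner-gray over 8 cells = 3438  → 84.5194
Σ rows: total corner-gray = 47603  → 1170.2663 mm³


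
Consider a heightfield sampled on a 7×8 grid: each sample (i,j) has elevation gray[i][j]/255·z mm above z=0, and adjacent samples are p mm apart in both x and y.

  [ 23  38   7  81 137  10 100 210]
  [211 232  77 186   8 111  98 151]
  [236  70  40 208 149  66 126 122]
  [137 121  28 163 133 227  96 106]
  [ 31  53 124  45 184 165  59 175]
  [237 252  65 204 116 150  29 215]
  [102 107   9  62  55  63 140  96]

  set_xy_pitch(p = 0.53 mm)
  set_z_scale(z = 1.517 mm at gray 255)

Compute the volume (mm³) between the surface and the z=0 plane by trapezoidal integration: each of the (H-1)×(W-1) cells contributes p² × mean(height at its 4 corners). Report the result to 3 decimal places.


height_mm = gray/255 × 1.517; cell vol = 0.53² × mean(4 corners)
unit = 0.53² × 1.517 / (4×255) = 0.00041777 mm³ per gray-sum
row 0: Σ corner-gray over 7 cells = 2765  → 1.1551
row 1: Σ corner-gray over 7 cells = 3462  → 1.4463
row 2: Σ corner-gray over 7 cells = 3455  → 1.4434
row 3: Σ corner-gray over 7 cells = 3245  → 1.3557
row 4: Σ corner-gray over 7 cells = 3550  → 1.4831
row 5: Σ corner-gray over 7 cells = 3154  → 1.3176
Σ rows: total corner-gray = 19631  → 8.2012 mm³

8.201


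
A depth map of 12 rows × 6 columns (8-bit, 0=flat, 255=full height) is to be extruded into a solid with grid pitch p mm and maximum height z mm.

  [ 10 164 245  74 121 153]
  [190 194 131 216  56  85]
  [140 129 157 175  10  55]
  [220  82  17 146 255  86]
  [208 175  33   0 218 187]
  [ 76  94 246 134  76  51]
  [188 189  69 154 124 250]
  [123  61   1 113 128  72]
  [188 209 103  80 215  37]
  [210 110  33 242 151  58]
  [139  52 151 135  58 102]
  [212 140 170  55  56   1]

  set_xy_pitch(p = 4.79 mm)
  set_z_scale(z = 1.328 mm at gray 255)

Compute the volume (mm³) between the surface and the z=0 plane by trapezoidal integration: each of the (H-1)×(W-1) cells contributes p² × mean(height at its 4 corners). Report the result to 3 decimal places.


height_mm = gray/255 × 1.328; cell vol = 4.79² × mean(4 corners)
unit = 4.79² × 1.328 / (4×255) = 0.0298723 mm³ per gray-sum
row 0: Σ corner-gray over 5 cells = 2840  → 84.8374
row 1: Σ corner-gray over 5 cells = 2606  → 77.8473
row 2: Σ corner-gray over 5 cells = 2443  → 72.9781
row 3: Σ corner-gray over 5 cells = 2553  → 76.2640
row 4: Σ corner-gray over 5 cells = 2474  → 73.9041
row 5: Σ corner-gray over 5 cells = 2737  → 81.7605
row 6: Σ corner-gray over 5 cells = 2311  → 69.0349
row 7: Σ corner-gray over 5 cells = 2240  → 66.9140
row 8: Σ corner-gray over 5 cells = 2779  → 83.0152
row 9: Σ corner-gray over 5 cells = 2373  → 70.8870
row 10: Σ corner-gray over 5 cells = 2088  → 62.3734
Σ rows: total corner-gray = 27444  → 819.8159 mm³

819.816


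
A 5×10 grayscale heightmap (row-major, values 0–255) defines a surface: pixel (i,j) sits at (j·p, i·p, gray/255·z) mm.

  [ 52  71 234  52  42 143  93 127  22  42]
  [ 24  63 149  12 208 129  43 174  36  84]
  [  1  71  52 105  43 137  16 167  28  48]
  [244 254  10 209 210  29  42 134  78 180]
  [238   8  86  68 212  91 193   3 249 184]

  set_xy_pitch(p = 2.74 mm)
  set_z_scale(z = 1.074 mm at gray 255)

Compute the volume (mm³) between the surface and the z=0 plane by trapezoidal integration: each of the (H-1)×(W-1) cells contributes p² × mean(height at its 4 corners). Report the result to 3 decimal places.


height_mm = gray/255 × 1.074; cell vol = 2.74² × mean(4 corners)
unit = 2.74² × 1.074 / (4×255) = 0.00790506 mm³ per gray-sum
row 0: Σ corner-gray over 9 cells = 3398  → 26.8614
row 1: Σ corner-gray over 9 cells = 3023  → 23.8970
row 2: Σ corner-gray over 9 cells = 3643  → 28.7981
row 3: Σ corner-gray over 9 cells = 4598  → 36.3475
Σ rows: total corner-gray = 14662  → 115.9040 mm³

115.904


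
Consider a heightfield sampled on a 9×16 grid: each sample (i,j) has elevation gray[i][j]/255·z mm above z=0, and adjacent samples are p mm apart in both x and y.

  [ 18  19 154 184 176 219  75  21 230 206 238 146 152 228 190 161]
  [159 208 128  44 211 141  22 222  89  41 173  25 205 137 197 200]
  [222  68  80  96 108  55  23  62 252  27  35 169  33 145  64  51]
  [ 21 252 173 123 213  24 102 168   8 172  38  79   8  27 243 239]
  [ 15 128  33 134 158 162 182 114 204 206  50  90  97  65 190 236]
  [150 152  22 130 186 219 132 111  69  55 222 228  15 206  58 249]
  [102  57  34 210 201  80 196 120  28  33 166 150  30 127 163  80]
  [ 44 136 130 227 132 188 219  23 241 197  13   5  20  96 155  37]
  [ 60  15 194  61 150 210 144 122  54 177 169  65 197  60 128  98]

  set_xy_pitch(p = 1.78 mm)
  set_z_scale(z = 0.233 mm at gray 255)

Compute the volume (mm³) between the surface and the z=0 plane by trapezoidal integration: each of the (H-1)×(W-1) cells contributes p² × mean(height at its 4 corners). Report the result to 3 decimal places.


42.452

height_mm = gray/255 × 0.233; cell vol = 1.78² × mean(4 corners)
unit = 1.78² × 0.233 / (4×255) = 0.000723762 mm³ per gray-sum
row 0: Σ corner-gray over 15 cells = 8700  → 6.2967
row 1: Σ corner-gray over 15 cells = 6752  → 4.8868
row 2: Σ corner-gray over 15 cells = 6227  → 4.5069
row 3: Σ corner-gray over 15 cells = 7397  → 5.3537
row 4: Σ corner-gray over 15 cells = 7886  → 5.7076
row 5: Σ corner-gray over 15 cells = 7381  → 5.3421
row 6: Σ corner-gray over 15 cells = 7017  → 5.0786
row 7: Σ corner-gray over 15 cells = 7295  → 5.2798
Σ rows: total corner-gray = 58655  → 42.4523 mm³


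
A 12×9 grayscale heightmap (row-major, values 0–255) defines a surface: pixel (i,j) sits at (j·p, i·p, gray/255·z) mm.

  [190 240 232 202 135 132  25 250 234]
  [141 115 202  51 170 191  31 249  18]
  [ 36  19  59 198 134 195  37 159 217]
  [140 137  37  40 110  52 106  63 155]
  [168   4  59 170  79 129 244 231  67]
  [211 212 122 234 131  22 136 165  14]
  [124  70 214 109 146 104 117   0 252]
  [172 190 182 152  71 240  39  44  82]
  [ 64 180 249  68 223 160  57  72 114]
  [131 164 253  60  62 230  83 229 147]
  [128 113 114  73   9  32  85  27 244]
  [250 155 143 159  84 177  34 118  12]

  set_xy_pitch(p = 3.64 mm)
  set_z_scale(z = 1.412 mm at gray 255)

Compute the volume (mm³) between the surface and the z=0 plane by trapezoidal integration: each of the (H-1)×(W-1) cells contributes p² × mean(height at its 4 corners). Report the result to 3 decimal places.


810.039

height_mm = gray/255 × 1.412; cell vol = 3.64² × mean(4 corners)
unit = 3.64² × 1.412 / (4×255) = 0.0183416 mm³ per gray-sum
row 0: Σ corner-gray over 8 cells = 5033  → 92.3133
row 1: Σ corner-gray over 8 cells = 4032  → 73.9533
row 2: Σ corner-gray over 8 cells = 3240  → 59.4268
row 3: Σ corner-gray over 8 cells = 3452  → 63.3152
row 4: Σ corner-gray over 8 cells = 4336  → 79.5292
row 5: Σ corner-gray over 8 cells = 4165  → 76.3928
row 6: Σ corner-gray over 8 cells = 3986  → 73.1096
row 7: Σ corner-gray over 8 cells = 4286  → 78.6121
row 8: Σ corner-gray over 8 cells = 4636  → 85.0317
row 9: Σ corner-gray over 8 cells = 3718  → 68.1941
row 10: Σ corner-gray over 8 cells = 3280  → 60.1605
Σ rows: total corner-gray = 44164  → 810.0386 mm³


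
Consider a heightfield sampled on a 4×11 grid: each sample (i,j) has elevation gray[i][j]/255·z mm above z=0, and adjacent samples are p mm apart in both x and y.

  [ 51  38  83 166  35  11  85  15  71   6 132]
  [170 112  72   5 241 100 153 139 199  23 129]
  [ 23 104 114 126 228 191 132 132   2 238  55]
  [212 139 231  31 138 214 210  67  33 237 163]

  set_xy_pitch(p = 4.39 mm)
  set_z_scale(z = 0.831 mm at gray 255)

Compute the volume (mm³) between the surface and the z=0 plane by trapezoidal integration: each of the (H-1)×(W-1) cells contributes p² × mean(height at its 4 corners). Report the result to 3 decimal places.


222.579

height_mm = gray/255 × 0.831; cell vol = 4.39² × mean(4 corners)
unit = 4.39² × 0.831 / (4×255) = 0.0157011 mm³ per gray-sum
row 0: Σ corner-gray over 10 cells = 3590  → 56.3669
row 1: Σ corner-gray over 10 cells = 4999  → 78.4898
row 2: Σ corner-gray over 10 cells = 5587  → 87.7220
Σ rows: total corner-gray = 14176  → 222.5787 mm³


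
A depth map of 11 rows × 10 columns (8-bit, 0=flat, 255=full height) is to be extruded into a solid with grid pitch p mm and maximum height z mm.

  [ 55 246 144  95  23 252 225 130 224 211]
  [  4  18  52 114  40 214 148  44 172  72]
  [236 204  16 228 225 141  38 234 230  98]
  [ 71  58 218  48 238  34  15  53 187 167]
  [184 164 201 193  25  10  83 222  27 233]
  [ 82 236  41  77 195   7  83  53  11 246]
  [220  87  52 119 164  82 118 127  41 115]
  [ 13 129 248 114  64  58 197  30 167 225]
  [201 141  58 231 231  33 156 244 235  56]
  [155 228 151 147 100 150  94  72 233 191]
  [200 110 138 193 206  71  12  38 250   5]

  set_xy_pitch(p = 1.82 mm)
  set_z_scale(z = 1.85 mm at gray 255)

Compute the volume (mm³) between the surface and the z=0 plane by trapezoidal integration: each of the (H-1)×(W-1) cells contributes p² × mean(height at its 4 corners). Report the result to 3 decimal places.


height_mm = gray/255 × 1.85; cell vol = 1.82² × mean(4 corners)
unit = 1.82² × 1.85 / (4×255) = 0.00600778 mm³ per gray-sum
row 0: Σ corner-gray over 9 cells = 4624  → 27.7800
row 1: Σ corner-gray over 9 cells = 4646  → 27.9122
row 2: Σ corner-gray over 9 cells = 4906  → 29.4742
row 3: Σ corner-gray over 9 cells = 4207  → 25.2747
row 4: Σ corner-gray over 9 cells = 4001  → 24.0371
row 5: Σ corner-gray over 9 cells = 3649  → 21.9224
row 6: Σ corner-gray over 9 cells = 4167  → 25.0344
row 7: Σ corner-gray over 9 cells = 5167  → 31.0422
row 8: Σ corner-gray over 9 cells = 5611  → 33.7097
row 9: Σ corner-gray over 9 cells = 4937  → 29.6604
Σ rows: total corner-gray = 45915  → 275.8474 mm³

275.847


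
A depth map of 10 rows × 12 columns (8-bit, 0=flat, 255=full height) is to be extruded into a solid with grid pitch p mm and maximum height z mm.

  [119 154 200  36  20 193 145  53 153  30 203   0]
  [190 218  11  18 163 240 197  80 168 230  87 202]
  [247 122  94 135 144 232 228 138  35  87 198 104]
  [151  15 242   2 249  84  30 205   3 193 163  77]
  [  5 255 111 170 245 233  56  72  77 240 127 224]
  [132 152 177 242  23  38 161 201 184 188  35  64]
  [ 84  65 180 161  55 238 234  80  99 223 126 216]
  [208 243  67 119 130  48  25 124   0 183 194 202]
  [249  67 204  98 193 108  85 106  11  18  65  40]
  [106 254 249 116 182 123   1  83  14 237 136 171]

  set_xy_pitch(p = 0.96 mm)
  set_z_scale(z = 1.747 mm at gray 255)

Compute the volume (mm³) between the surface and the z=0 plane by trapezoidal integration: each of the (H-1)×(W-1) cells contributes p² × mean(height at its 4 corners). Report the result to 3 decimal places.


82.929

height_mm = gray/255 × 1.747; cell vol = 0.96² × mean(4 corners)
unit = 0.96² × 1.747 / (4×255) = 0.00157847 mm³ per gray-sum
row 0: Σ corner-gray over 11 cells = 5709  → 9.0115
row 1: Σ corner-gray over 11 cells = 6393  → 10.0911
row 2: Σ corner-gray over 11 cells = 5777  → 9.1188
row 3: Σ corner-gray over 11 cells = 6001  → 9.4724
row 4: Σ corner-gray over 11 cells = 6399  → 10.1006
row 5: Σ corner-gray over 11 cells = 6220  → 9.8181
row 6: Σ corner-gray over 11 cells = 5898  → 9.3098
row 7: Σ corner-gray over 11 cells = 4875  → 7.6950
row 8: Σ corner-gray over 11 cells = 5266  → 8.3122
Σ rows: total corner-gray = 52538  → 82.9294 mm³


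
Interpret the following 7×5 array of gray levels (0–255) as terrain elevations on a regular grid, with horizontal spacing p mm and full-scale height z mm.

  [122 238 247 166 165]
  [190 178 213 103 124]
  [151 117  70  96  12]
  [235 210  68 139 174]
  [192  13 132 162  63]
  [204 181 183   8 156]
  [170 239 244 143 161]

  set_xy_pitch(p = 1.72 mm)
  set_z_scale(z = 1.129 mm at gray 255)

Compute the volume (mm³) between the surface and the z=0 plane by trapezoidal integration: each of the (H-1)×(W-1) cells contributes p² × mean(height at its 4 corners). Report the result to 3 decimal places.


44.750

height_mm = gray/255 × 1.129; cell vol = 1.72² × mean(4 corners)
unit = 1.72² × 1.129 / (4×255) = 0.00327454 mm³ per gray-sum
row 0: Σ corner-gray over 4 cells = 2891  → 9.4667
row 1: Σ corner-gray over 4 cells = 2031  → 6.6506
row 2: Σ corner-gray over 4 cells = 1972  → 6.4574
row 3: Σ corner-gray over 4 cells = 2112  → 6.9158
row 4: Σ corner-gray over 4 cells = 1973  → 6.4607
row 5: Σ corner-gray over 4 cells = 2687  → 8.7987
Σ rows: total corner-gray = 13666  → 44.7499 mm³


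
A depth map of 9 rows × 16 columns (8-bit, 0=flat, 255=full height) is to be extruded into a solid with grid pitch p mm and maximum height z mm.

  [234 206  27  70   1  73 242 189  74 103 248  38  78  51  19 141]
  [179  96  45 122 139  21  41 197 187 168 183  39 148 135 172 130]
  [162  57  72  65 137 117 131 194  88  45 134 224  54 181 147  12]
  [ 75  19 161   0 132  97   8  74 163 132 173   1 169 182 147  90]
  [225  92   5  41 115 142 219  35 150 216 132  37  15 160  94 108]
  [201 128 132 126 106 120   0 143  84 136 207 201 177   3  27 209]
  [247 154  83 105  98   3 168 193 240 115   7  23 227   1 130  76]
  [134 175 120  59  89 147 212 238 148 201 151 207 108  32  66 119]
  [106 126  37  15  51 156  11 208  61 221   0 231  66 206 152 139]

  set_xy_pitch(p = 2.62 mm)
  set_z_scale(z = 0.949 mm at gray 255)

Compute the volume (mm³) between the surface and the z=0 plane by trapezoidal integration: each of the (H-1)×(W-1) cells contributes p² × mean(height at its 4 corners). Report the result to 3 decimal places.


356.589

height_mm = gray/255 × 0.949; cell vol = 2.62² × mean(4 corners)
unit = 2.62² × 0.949 / (4×255) = 0.00638658 mm³ per gray-sum
row 0: Σ corner-gray over 15 cells = 6908  → 44.1185
row 1: Σ corner-gray over 15 cells = 7161  → 45.7343
row 2: Σ corner-gray over 15 cells = 6547  → 41.8130
row 3: Σ corner-gray over 15 cells = 6320  → 40.3632
row 4: Σ corner-gray over 15 cells = 6829  → 43.6140
row 5: Σ corner-gray over 15 cells = 7007  → 44.7508
row 6: Σ corner-gray over 15 cells = 7576  → 48.3848
row 7: Σ corner-gray over 15 cells = 7486  → 47.8100
Σ rows: total corner-gray = 55834  → 356.5885 mm³


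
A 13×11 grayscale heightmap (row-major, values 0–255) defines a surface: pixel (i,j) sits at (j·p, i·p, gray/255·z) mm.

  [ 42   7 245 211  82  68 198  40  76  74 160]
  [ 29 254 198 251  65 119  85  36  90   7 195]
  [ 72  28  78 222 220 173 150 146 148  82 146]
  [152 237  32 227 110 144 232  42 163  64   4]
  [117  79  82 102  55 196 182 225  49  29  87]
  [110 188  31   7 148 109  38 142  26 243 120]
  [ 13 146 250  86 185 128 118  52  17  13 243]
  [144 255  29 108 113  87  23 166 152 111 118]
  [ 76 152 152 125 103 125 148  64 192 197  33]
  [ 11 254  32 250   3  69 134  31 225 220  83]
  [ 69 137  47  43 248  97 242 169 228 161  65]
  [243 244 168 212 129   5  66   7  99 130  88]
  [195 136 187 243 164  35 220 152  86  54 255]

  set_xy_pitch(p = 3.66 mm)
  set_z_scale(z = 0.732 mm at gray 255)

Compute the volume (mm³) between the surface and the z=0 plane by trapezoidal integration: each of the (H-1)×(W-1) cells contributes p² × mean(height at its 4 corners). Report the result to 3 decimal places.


572.646

height_mm = gray/255 × 0.732; cell vol = 3.66² × mean(4 corners)
unit = 3.66² × 0.732 / (4×255) = 0.00961331 mm³ per gray-sum
row 0: Σ corner-gray over 10 cells = 4638  → 44.5865
row 1: Σ corner-gray over 10 cells = 5146  → 49.4701
row 2: Σ corner-gray over 10 cells = 5370  → 51.6235
row 3: Σ corner-gray over 10 cells = 4860  → 46.7207
row 4: Σ corner-gray over 10 cells = 4296  → 41.2988
row 5: Σ corner-gray over 10 cells = 4340  → 41.7218
row 6: Σ corner-gray over 10 cells = 4596  → 44.1828
row 7: Σ corner-gray over 10 cells = 4975  → 47.8262
row 8: Σ corner-gray over 10 cells = 5155  → 49.5566
row 9: Σ corner-gray over 10 cells = 5408  → 51.9888
row 10: Σ corner-gray over 10 cells = 5329  → 51.2293
row 11: Σ corner-gray over 10 cells = 5455  → 52.4406
Σ rows: total corner-gray = 59568  → 572.6458 mm³


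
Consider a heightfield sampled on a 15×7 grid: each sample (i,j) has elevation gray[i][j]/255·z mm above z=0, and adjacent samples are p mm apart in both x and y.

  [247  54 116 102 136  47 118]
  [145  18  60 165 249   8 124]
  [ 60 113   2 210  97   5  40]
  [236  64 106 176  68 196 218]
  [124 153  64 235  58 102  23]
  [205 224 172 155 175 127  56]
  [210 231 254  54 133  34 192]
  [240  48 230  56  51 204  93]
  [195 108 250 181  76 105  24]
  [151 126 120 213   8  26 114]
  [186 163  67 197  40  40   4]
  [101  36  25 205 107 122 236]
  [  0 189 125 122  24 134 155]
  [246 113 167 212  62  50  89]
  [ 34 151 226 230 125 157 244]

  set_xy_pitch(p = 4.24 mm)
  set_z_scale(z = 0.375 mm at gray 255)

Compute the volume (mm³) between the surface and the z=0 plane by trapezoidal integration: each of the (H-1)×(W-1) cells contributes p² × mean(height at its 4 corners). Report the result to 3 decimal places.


height_mm = gray/255 × 0.375; cell vol = 4.24² × mean(4 corners)
unit = 4.24² × 0.375 / (4×255) = 0.00660941 mm³ per gray-sum
row 0: Σ corner-gray over 6 cells = 2544  → 16.8143
row 1: Σ corner-gray over 6 cells = 2223  → 14.6927
row 2: Σ corner-gray over 6 cells = 2628  → 17.3695
row 3: Σ corner-gray over 6 cells = 3045  → 20.1257
row 4: Σ corner-gray over 6 cells = 3338  → 22.0622
row 5: Σ corner-gray over 6 cells = 3781  → 24.9902
row 6: Σ corner-gray over 6 cells = 3325  → 21.9763
row 7: Σ corner-gray over 6 cells = 3170  → 20.9518
row 8: Σ corner-gray over 6 cells = 2910  → 19.2334
row 9: Σ corner-gray over 6 cells = 2455  → 16.2261
row 10: Σ corner-gray over 6 cells = 2531  → 16.7284
row 11: Σ corner-gray over 6 cells = 2670  → 17.6471
row 12: Σ corner-gray over 6 cells = 2886  → 19.0748
row 13: Σ corner-gray over 6 cells = 3599  → 23.7873
Σ rows: total corner-gray = 41105  → 271.6799 mm³

271.680


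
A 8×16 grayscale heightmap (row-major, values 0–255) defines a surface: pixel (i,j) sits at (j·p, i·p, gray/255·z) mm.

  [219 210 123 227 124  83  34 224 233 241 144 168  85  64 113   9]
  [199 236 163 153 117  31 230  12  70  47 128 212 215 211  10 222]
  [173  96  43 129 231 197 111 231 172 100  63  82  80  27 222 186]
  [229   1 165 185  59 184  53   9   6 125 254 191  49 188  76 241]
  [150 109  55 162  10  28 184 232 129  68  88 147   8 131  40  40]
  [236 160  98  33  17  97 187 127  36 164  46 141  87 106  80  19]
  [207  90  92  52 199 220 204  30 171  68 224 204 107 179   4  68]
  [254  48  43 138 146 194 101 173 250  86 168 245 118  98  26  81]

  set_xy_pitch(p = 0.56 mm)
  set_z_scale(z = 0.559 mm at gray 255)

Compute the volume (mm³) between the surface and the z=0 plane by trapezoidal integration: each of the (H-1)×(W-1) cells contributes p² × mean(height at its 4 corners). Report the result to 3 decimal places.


height_mm = gray/255 × 0.559; cell vol = 0.56² × mean(4 corners)
unit = 0.56² × 0.559 / (4×255) = 0.000171865 mm³ per gray-sum
row 0: Σ corner-gray over 15 cells = 8465  → 1.4548
row 1: Σ corner-gray over 15 cells = 8018  → 1.3780
row 2: Σ corner-gray over 15 cells = 7487  → 1.2868
row 3: Σ corner-gray over 15 cells = 6532  → 1.1226
row 4: Σ corner-gray over 15 cells = 5985  → 1.0286
row 5: Σ corner-gray over 15 cells = 6976  → 1.1989
row 6: Σ corner-gray over 15 cells = 7966  → 1.3691
Σ rows: total corner-gray = 51429  → 8.8389 mm³

8.839


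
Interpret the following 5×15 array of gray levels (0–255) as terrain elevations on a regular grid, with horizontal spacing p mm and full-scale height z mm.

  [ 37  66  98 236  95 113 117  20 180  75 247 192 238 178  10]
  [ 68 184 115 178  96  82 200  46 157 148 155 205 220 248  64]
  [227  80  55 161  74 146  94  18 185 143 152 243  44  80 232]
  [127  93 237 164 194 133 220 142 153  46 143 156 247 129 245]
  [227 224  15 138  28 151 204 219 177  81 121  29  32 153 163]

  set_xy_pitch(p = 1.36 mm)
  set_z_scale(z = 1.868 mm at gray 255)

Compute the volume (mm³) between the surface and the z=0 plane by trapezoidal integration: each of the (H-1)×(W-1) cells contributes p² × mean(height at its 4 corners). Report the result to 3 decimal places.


106.636

height_mm = gray/255 × 1.868; cell vol = 1.36² × mean(4 corners)
unit = 1.36² × 1.868 / (4×255) = 0.00338731 mm³ per gray-sum
row 0: Σ corner-gray over 14 cells = 7957  → 26.9528
row 1: Σ corner-gray over 14 cells = 7609  → 25.7740
row 2: Σ corner-gray over 14 cells = 7895  → 26.7428
row 3: Σ corner-gray over 14 cells = 8020  → 27.1662
Σ rows: total corner-gray = 31481  → 106.6358 mm³
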